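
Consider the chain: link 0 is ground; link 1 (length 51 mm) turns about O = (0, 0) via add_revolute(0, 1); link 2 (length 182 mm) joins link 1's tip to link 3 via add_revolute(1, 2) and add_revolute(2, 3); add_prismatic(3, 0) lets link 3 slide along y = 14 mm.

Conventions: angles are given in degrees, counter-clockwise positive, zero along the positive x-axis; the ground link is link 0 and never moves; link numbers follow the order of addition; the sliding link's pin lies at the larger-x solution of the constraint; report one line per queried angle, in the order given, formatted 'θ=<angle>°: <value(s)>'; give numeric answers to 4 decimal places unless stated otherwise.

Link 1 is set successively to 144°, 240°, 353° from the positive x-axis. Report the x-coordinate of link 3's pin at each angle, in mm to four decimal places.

geometry: r = 51 mm, L = 182 mm, e = 14 mm
θ=144°: crank pin P = (r cos θ, r sin θ) = (-41.259867, 29.977048)
θ=144°: h = r sin θ − e = 29.977048 − 14 = 15.977048
θ=144°: x = r cos θ + √(L² − h²) = -41.259867 + 181.297363 = 140.037497
θ=240°: crank pin P = (r cos θ, r sin θ) = (-25.500000, -44.167296)
θ=240°: h = r sin θ − e = -44.167296 − 14 = -58.167296
θ=240°: x = r cos θ + √(L² − h²) = -25.500000 + 172.454532 = 146.954532
θ=353°: crank pin P = (r cos θ, r sin θ) = (50.619854, -6.215337)
θ=353°: h = r sin θ − e = -6.215337 − 14 = -20.215337
θ=353°: x = r cos θ + √(L² − h²) = 50.619854 + 180.873824 = 231.493678

θ=144°: 140.0375
θ=240°: 146.9545
θ=353°: 231.4937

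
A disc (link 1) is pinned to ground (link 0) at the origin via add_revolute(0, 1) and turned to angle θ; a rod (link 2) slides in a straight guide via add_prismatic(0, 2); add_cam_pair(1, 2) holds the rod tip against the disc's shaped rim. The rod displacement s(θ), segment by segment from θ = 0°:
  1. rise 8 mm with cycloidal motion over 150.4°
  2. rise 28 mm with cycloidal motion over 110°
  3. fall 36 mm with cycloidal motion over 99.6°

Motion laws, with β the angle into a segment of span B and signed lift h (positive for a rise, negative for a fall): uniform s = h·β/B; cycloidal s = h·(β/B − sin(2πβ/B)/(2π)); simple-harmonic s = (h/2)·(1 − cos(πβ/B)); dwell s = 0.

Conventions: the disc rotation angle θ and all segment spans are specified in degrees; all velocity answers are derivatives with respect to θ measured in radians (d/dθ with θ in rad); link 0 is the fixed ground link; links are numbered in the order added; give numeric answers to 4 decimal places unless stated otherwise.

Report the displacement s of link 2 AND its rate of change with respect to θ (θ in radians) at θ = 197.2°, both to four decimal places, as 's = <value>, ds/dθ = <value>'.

segment 1 (0° to 150.4°, cycloidal, h = 8) is passed completely: s = 0.0000 + (8) = 8.0000
θ = 197.2° falls in segment 2 (150.4° to 260.4°, cycloidal, h = 28): β = 197.2 − 150.4 = 46.8°, B = 110°; Δs = 28·(0.4255 − sin(2π·0.4255)/(2π)) = 9.9009; s = 8.0000 + 9.9009 = 17.9009
velocity in seg [150.4°–260.4°] (cycloidal), θ in radians: β = 46.8° = 0.8168 rad, B = 110° = 1.9199 rad; ds/dθ = (h/B)(1 − cos(2πβ/B)) = (28/1.9199)(1 − cos(2π·0.4255)) = 27.598015 mm/rad

s = 17.9009, ds/dθ = 27.5980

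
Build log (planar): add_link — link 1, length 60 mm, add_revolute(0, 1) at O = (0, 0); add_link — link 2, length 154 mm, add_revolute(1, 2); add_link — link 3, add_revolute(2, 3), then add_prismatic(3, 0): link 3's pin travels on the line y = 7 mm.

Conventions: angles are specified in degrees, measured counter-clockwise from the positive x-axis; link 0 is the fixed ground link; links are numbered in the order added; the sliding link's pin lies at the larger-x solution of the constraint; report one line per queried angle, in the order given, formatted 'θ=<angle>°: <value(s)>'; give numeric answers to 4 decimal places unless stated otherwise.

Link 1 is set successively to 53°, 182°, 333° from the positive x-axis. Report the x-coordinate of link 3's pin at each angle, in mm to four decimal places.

geometry: r = 60 mm, L = 154 mm, e = 7 mm
θ=53°: crank pin P = (r cos θ, r sin θ) = (36.108901, 47.918131)
θ=53°: h = r sin θ − e = 47.918131 − 7 = 40.918131
θ=53°: x = r cos θ + √(L² − h²) = 36.108901 + 148.464496 = 184.573397
θ=182°: crank pin P = (r cos θ, r sin θ) = (-59.963450, -2.093970)
θ=182°: h = r sin θ − e = -2.093970 − 7 = -9.093970
θ=182°: x = r cos θ + √(L² − h²) = -59.963450 + 153.731258 = 93.767808
θ=333°: crank pin P = (r cos θ, r sin θ) = (53.460391, -27.239430)
θ=333°: h = r sin θ − e = -27.239430 − 7 = -34.239430
θ=333°: x = r cos θ + √(L² − h²) = 53.460391 + 150.145468 = 203.605859

θ=53°: 184.5734
θ=182°: 93.7678
θ=333°: 203.6059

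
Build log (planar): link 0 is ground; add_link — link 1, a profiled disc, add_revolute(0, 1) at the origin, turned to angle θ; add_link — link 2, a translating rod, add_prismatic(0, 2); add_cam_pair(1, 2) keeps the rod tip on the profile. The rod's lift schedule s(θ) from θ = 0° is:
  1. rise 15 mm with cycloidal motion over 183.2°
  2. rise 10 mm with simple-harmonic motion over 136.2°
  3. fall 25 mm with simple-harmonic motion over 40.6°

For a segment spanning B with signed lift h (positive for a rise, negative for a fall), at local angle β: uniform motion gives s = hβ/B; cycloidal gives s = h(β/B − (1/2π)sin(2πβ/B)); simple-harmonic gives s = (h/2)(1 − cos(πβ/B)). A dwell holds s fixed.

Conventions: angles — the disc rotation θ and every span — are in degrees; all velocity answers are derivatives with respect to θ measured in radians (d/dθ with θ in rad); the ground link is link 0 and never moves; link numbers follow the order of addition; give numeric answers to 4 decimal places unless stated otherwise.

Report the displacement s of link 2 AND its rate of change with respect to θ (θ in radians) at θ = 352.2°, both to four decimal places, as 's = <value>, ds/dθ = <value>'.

seg 1 [0°–183.2°] cycloidal, h=15: full span → s += 15 → s = 15.0000
seg 2 [183.2°–319.4°] simple-harmonic, h=10: full span → s += 10 → s = 25.0000
seg 3 [319.4°–360°] simple-harmonic, h=-25: θ=352.2° here. β=32.8, B=40.6. -25/2·(1 − cos(π·0.8079)) = -22.7915 → s = 2.2085
velocity in seg [319.4°–360°] (simple-harmonic), θ in radians: β = 32.8° = 0.5725 rad, B = 40.6° = 0.7086 rad; ds/dθ = (πh/(2B)) sin(πβ/B) = (π·(-25)/(2·0.7086)) sin(π·0.8079) = -31.454268 mm/rad

s = 2.2085, ds/dθ = -31.4543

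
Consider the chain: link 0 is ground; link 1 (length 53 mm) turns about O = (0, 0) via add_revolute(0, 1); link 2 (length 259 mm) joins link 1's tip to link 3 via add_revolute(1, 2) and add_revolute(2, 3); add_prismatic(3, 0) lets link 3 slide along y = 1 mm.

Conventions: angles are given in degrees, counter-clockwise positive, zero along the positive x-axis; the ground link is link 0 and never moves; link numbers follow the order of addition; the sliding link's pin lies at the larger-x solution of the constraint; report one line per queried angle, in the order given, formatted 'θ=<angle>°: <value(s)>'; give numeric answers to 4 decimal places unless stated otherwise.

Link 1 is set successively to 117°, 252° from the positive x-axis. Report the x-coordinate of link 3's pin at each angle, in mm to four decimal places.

geometry: r = 53 mm, L = 259 mm, e = 1 mm
θ=117°: crank pin P = (r cos θ, r sin θ) = (-24.061496, 47.223346)
θ=117°: h = r sin θ − e = 47.223346 − 1 = 46.223346
θ=117°: x = r cos θ + √(L² − h²) = -24.061496 + 254.841916 = 230.780420
θ=252°: crank pin P = (r cos θ, r sin θ) = (-16.377901, -50.405995)
θ=252°: h = r sin θ − e = -50.405995 − 1 = -51.405995
θ=252°: x = r cos θ + √(L² − h²) = -16.377901 + 253.847245 = 237.469344

θ=117°: 230.7804
θ=252°: 237.4693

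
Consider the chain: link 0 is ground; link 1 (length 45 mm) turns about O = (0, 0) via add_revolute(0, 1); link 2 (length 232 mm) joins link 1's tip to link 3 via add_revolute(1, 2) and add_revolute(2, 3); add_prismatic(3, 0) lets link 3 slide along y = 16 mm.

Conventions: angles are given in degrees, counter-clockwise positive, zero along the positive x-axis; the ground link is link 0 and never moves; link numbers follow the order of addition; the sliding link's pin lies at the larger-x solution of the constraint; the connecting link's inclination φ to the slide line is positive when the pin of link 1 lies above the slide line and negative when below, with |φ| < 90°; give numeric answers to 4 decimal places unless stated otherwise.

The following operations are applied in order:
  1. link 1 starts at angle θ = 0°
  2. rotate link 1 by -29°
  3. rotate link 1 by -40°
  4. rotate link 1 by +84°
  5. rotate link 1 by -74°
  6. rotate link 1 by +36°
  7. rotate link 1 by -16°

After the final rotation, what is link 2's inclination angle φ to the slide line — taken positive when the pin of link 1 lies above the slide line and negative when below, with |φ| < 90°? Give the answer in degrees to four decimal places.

geometry: r = 45 mm, L = 232 mm, e = 16 mm; θ starts at 0°
rotate link 1 by -29°: θ ← 0° -29° = -29°
rotate link 1 by -40°: θ ← -29° -40° = -69°
rotate link 1 by +84°: θ ← -69° +84° = 15°
rotate link 1 by -74°: θ ← 15° -74° = -59°
rotate link 1 by +36°: θ ← -59° +36° = -23°
rotate link 1 by -16°: θ ← -23° -16° = -39°
h = r sin θ − e = -28.319418 − 16 = -44.319418
sin φ = h / L = -44.319418 / 232 = -0.19103197
φ = arcsin(-0.19103197) = -11.013015°

-11.0130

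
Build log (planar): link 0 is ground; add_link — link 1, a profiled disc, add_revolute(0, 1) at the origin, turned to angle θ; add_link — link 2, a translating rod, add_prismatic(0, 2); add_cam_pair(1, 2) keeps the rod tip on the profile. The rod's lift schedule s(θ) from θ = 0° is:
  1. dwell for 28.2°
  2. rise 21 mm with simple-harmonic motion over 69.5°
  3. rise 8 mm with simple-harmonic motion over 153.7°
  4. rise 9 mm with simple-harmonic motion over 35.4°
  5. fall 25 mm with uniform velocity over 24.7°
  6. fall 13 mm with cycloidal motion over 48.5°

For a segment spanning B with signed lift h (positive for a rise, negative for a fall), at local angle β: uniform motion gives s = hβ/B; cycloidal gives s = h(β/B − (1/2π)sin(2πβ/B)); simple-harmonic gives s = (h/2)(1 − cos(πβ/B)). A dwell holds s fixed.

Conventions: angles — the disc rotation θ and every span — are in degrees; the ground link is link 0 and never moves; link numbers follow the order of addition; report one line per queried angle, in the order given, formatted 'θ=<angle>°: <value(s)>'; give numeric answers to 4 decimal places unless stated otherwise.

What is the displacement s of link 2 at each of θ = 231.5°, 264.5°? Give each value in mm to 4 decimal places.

seg 1 [0°–28.2°] dwell: s stays 0.0000
seg 2 [28.2°–97.7°] simple-harmonic, h=21: full span → s += 21 → s = 21.0000
seg 3 [97.7°–251.4°] simple-harmonic, h=8: θ=231.5° here. β=133.8, B=153.7. 8/2·(1 − cos(π·0.8705)) = 7.6736 → s = 28.6736
seg 3 [97.7°–251.4°] simple-harmonic, h=8: full span → s += 8 → s = 29.0000
seg 4 [251.4°–286.8°] simple-harmonic, h=9: θ=264.5° here. β=13.1, B=35.4. 9/2·(1 − cos(π·0.3701)) = 2.7136 → s = 31.7136

θ=231.5°: 28.6736
θ=264.5°: 31.7136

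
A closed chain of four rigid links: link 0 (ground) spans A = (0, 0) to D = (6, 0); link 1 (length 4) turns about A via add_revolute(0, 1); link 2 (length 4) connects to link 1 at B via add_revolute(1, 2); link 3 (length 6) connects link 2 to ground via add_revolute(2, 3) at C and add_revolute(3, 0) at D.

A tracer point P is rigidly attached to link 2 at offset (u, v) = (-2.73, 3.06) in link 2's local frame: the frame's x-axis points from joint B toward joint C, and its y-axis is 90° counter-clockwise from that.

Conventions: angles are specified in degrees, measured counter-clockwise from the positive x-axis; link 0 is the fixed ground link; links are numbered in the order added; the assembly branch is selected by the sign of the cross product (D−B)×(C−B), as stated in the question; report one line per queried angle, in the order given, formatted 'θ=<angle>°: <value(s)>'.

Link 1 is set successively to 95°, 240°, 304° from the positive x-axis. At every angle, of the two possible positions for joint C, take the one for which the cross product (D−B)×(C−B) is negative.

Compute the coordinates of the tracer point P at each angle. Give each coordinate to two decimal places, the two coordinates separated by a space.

A=(0,0), D=(6.00,0)
θ=95°: B = A + 4.00·(cos95°, sin95°) = (-0.3486, 3.9848)
θ=95°: |BD| = 7.4956
θ=95°: circle(B,4.00) ∩ circle(D,6.00): a=2.4137, h=3.1897
θ=95°:   candidates: C₊=(3.3914,5.4033) cross=23.909; C₋=(-0.0000,-0.0000) cross=-23.909
θ=95°:   branch - wants cross < 0 → take C=(-0.0000,-0.0000) (cross=-23.909)
θ=95°: ex = (C−B)/|BC| = (0.0872,-0.9962); ey = (0.9962,0.0872)
θ=95°: P = B + -2.73·ex + 3.06·ey = (2.4618,6.9711)
θ=240°: B = A + 4.00·(cos240°, sin240°) = (-2.0000, -3.4641)
θ=240°: |BD| = 8.7178
θ=240°: circle(B,4.00) ∩ circle(D,6.00): a=3.2118, h=2.3842
θ=240°:   candidates: C₊=(-0.0000,0.0000) cross=20.785; C₋=(1.8947,-4.3757) cross=-20.785
θ=240°:   branch - wants cross < 0 → take C=(1.8947,-4.3757) (cross=-20.785)
θ=240°: ex = (C−B)/|BC| = (0.9737,-0.2279); ey = (0.2279,0.9737)
θ=240°: P = B + -2.73·ex + 3.06·ey = (-3.9608,0.1375)
θ=304°: B = A + 4.00·(cos304°, sin304°) = (2.2368, -3.3162)
θ=304°: |BD| = 5.0158
θ=304°: circle(B,4.00) ∩ circle(D,6.00): a=0.5142, h=3.9668
θ=304°:   candidates: C₊=(0.0000,0.0000) cross=19.897; C₋=(5.2452,-5.9523) cross=-19.897
θ=304°:   branch - wants cross < 0 → take C=(5.2452,-5.9523) (cross=-19.897)
θ=304°: ex = (C−B)/|BC| = (0.7521,-0.6590); ey = (0.6590,0.7521)
θ=304°: P = B + -2.73·ex + 3.06·ey = (2.2002,0.7845)

θ=95°: 2.46 6.97
θ=240°: -3.96 0.14
θ=304°: 2.20 0.78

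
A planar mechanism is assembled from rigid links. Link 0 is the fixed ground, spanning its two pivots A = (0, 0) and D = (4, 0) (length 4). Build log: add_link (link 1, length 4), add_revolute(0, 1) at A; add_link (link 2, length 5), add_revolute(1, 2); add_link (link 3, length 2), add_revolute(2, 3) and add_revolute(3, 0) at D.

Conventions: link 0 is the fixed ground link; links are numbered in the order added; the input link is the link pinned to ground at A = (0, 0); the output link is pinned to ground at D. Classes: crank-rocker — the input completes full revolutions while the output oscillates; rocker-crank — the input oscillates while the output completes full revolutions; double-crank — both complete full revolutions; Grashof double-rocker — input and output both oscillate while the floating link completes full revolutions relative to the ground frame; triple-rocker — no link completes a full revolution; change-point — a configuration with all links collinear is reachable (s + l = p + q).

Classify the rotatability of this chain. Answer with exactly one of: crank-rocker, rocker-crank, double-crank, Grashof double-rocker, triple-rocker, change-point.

lengths: ground=4, input=4, coupler=5, output=2
sorted: s=2 (shortest), l=5 (longest), p+q=8
s + l = 7 vs p + q = 8
s + l < p + q (Grashof) with shortest = output link → rocker-crank

rocker-crank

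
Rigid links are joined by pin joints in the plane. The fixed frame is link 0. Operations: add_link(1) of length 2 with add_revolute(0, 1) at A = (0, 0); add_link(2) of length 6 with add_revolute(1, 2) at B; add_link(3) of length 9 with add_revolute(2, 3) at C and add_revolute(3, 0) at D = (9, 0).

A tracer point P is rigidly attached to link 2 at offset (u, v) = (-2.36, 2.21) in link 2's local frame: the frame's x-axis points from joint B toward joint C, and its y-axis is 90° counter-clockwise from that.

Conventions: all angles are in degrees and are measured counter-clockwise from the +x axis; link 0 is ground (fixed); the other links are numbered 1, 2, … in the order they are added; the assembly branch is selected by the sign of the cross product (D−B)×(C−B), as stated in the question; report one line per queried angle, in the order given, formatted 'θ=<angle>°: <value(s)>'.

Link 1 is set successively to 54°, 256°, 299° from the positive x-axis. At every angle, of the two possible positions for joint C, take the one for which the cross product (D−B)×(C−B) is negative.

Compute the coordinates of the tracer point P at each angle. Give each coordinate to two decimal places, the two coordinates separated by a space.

A=(0,0), D=(9.00,0)
θ=54°: B = A + 2.00·(cos54°, sin54°) = (1.1756, 1.6180)
θ=54°: |BD| = 7.9900
θ=54°: circle(B,6.00) ∩ circle(D,9.00): a=1.1790, h=5.8830
θ=54°:   candidates: C₊=(3.5215,7.1404) cross=47.005; C₋=(1.1387,-4.3819) cross=-47.005
θ=54°:   branch - wants cross < 0 → take C=(1.1387,-4.3819) (cross=-47.005)
θ=54°: ex = (C−B)/|BC| = (-0.0061,-1.0000); ey = (1.0000,-0.0061)
θ=54°: P = B + -2.36·ex + 2.21·ey = (3.4000,3.9644)
θ=256°: B = A + 2.00·(cos256°, sin256°) = (-0.4838, -1.9406)
θ=256°: |BD| = 9.6804
θ=256°: circle(B,6.00) ∩ circle(D,9.00): a=2.5159, h=5.4470
θ=256°:   candidates: C₊=(0.8890,3.9002) cross=52.729; C₋=(3.0729,-6.7727) cross=-52.729
θ=256°:   branch - wants cross < 0 → take C=(3.0729,-6.7727) (cross=-52.729)
θ=256°: ex = (C−B)/|BC| = (0.5928,-0.8054); ey = (0.8054,0.5928)
θ=256°: P = B + -2.36·ex + 2.21·ey = (-0.1030,1.2701)
θ=299°: B = A + 2.00·(cos299°, sin299°) = (0.9696, -1.7492)
θ=299°: |BD| = 8.2187
θ=299°: circle(B,6.00) ∩ circle(D,9.00): a=1.3717, h=5.8411
θ=299°:   candidates: C₊=(1.0667,4.2500) cross=48.006; C₋=(3.5531,-7.1646) cross=-48.006
θ=299°:   branch - wants cross < 0 → take C=(3.5531,-7.1646) (cross=-48.006)
θ=299°: ex = (C−B)/|BC| = (0.4306,-0.9026); ey = (0.9026,0.4306)
θ=299°: P = B + -2.36·ex + 2.21·ey = (1.9481,1.3324)

θ=54°: 3.40 3.96
θ=256°: -0.10 1.27
θ=299°: 1.95 1.33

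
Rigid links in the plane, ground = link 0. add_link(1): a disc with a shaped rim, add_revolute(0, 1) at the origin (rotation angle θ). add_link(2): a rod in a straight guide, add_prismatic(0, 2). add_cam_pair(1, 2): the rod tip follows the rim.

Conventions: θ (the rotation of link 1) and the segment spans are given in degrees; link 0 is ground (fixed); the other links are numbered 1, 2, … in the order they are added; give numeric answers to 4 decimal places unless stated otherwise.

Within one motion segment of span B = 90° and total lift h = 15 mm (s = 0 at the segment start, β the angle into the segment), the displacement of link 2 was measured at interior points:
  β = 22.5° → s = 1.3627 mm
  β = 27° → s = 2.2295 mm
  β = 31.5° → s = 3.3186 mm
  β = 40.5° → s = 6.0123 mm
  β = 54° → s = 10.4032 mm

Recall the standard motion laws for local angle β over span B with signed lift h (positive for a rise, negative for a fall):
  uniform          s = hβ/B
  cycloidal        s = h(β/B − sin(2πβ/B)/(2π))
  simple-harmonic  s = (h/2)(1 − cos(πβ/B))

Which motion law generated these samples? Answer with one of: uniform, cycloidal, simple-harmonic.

candidates at β/B = r: uniform s = h·r (linear in β); cycloidal s = h·(r − sin(2πr)/(2π)); simple-harmonic s = (h/2)(1 − cos(πr))
β=22.5°: printed 1.3627 | uniform 3.7500, cycloidal 1.3627, simple-harmonic 2.1967
β=27°: printed 2.2295 | uniform 4.5000, cycloidal 2.2295, simple-harmonic 3.0916
β=31.5°: printed 3.3186 | uniform 5.2500, cycloidal 3.3186, simple-harmonic 4.0951
β=40.5°: printed 6.0123 | uniform 6.7500, cycloidal 6.0123, simple-harmonic 6.3267
β=54°: printed 10.4032 | uniform 9.0000, cycloidal 10.4032, simple-harmonic 9.8176
only one law matches every sample → cycloidal

cycloidal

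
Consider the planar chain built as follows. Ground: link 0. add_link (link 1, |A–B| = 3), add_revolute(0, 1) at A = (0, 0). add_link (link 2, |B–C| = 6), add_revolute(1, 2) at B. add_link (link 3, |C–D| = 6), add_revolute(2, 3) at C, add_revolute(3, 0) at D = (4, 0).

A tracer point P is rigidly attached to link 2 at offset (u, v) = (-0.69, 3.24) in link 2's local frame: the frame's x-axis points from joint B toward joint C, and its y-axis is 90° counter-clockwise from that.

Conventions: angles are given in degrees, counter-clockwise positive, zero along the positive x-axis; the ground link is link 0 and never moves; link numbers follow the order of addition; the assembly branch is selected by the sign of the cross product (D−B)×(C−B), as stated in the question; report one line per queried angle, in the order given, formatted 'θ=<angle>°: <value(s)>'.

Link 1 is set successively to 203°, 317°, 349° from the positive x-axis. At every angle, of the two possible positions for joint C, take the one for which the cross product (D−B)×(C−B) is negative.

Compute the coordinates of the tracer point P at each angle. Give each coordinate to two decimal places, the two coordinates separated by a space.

A=(0,0), D=(4.00,0)
θ=203°: B = A + 3.00·(cos203°, sin203°) = (-2.7615, -1.1722)
θ=203°: |BD| = 6.8624
θ=203°: circle(B,6.00) ∩ circle(D,6.00): a=3.4312, h=4.9221
θ=203°:   candidates: C₊=(-0.2215,4.2637) cross=33.777; C₋=(1.4600,-5.4358) cross=-33.777
θ=203°:   branch - wants cross < 0 → take C=(1.4600,-5.4358) (cross=-33.777)
θ=203°: ex = (C−B)/|BC| = (0.7036,-0.7106); ey = (0.7106,0.7036)
θ=203°: P = B + -0.69·ex + 3.24·ey = (-0.9446,1.5977)
θ=317°: B = A + 3.00·(cos317°, sin317°) = (2.1941, -2.0460)
θ=317°: |BD| = 2.7290
θ=317°: circle(B,6.00) ∩ circle(D,6.00): a=1.3645, h=5.8428
θ=317°:   candidates: C₊=(-1.2834,2.8435) cross=15.945; C₋=(7.4775,-4.8895) cross=-15.945
θ=317°:   branch - wants cross < 0 → take C=(7.4775,-4.8895) (cross=-15.945)
θ=317°: ex = (C−B)/|BC| = (0.8806,-0.4739); ey = (0.4739,0.8806)
θ=317°: P = B + -0.69·ex + 3.24·ey = (3.1220,1.1341)
θ=349°: B = A + 3.00·(cos349°, sin349°) = (2.9449, -0.5724)
θ=349°: |BD| = 1.2004
θ=349°: circle(B,6.00) ∩ circle(D,6.00): a=0.6002, h=5.9699
θ=349°:   candidates: C₊=(0.6256,4.9612) cross=7.166; C₋=(6.3193,-5.5336) cross=-7.166
θ=349°:   branch - wants cross < 0 → take C=(6.3193,-5.5336) (cross=-7.166)
θ=349°: ex = (C−B)/|BC| = (0.5624,-0.8269); ey = (0.8269,0.5624)
θ=349°: P = B + -0.69·ex + 3.24·ey = (5.2359,1.8203)

θ=203°: -0.94 1.60
θ=317°: 3.12 1.13
θ=349°: 5.24 1.82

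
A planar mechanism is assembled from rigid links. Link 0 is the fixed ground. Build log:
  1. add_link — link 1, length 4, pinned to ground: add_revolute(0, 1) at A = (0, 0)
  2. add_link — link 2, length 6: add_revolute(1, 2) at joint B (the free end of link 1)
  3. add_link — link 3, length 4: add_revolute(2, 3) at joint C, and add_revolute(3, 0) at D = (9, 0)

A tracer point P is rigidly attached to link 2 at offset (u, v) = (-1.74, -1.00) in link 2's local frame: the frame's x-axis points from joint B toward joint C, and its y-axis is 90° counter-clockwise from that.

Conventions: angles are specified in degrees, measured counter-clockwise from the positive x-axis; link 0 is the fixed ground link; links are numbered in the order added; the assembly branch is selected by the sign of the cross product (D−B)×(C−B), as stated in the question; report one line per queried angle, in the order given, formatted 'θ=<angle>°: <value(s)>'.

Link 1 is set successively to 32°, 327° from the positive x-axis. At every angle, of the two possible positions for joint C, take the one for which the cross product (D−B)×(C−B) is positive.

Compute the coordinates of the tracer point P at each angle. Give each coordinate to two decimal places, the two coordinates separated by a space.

A=(0,0), D=(9.00,0)
θ=32°: B = A + 4.00·(cos32°, sin32°) = (3.3922, 2.1197)
θ=32°: |BD| = 5.9950
θ=32°: circle(B,6.00) ∩ circle(D,4.00): a=4.6656, h=3.7726
θ=32°:   candidates: C₊=(9.0903,3.9990) cross=22.617; C₋=(6.4225,-3.0589) cross=-22.617
θ=32°:   branch + wants cross > 0 → take C=(9.0903,3.9990) (cross=22.617)
θ=32°: ex = (C−B)/|BC| = (0.9497,0.3132); ey = (-0.3132,0.9497)
θ=32°: P = B + -1.74·ex + -1.00·ey = (2.0530,0.6250)
θ=327°: B = A + 4.00·(cos327°, sin327°) = (3.3547, -2.1786)
θ=327°: |BD| = 6.0511
θ=327°: circle(B,6.00) ∩ circle(D,4.00): a=4.6781, h=3.7570
θ=327°:   candidates: C₊=(6.3665,3.0108) cross=22.734; C₋=(9.0717,-3.9994) cross=-22.734
θ=327°:   branch + wants cross > 0 → take C=(6.3665,3.0108) (cross=22.734)
θ=327°: ex = (C−B)/|BC| = (0.5020,0.8649); ey = (-0.8649,0.5020)
θ=327°: P = B + -1.74·ex + -1.00·ey = (3.3461,-4.1854)

θ=32°: 2.05 0.62
θ=327°: 3.35 -4.19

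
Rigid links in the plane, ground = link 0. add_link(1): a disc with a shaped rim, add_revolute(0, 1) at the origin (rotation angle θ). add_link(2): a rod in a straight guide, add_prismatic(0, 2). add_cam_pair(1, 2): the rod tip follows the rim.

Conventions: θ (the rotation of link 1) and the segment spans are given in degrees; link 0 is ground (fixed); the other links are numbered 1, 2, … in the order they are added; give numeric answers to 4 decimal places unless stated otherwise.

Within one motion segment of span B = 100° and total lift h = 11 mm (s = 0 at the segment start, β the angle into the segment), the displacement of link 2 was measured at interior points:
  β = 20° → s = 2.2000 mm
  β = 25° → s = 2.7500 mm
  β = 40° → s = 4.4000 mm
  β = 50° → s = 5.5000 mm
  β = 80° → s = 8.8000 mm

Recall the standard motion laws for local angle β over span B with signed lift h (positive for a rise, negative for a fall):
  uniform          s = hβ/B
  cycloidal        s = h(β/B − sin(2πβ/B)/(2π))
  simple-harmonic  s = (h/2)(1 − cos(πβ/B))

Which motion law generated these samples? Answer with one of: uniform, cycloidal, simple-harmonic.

candidates at β/B = r: uniform s = h·r (linear in β); cycloidal s = h·(r − sin(2πr)/(2π)); simple-harmonic s = (h/2)(1 − cos(πr))
β=20°: printed 2.2000 | uniform 2.2000, cycloidal 0.5350, simple-harmonic 1.0504
β=25°: printed 2.7500 | uniform 2.7500, cycloidal 0.9993, simple-harmonic 1.6109
β=40°: printed 4.4000 | uniform 4.4000, cycloidal 3.3710, simple-harmonic 3.8004
β=50°: printed 5.5000 | uniform 5.5000, cycloidal 5.5000, simple-harmonic 5.5000
β=80°: printed 8.8000 | uniform 8.8000, cycloidal 10.4650, simple-harmonic 9.9496
only one law matches every sample → uniform

uniform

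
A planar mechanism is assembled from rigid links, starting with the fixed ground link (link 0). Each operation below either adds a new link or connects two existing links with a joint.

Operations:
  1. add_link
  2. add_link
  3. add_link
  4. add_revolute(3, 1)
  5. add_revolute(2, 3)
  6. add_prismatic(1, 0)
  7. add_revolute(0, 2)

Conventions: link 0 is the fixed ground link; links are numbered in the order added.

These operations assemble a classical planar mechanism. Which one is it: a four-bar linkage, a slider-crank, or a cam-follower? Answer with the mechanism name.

links: 4 (incl. ground); joints: 3 revolute, 1 prismatic, 0 higher (cam) pair, forming one closed loop
4 links, 3 revolutes + 1 prismatic in one loop → slider-crank

slider-crank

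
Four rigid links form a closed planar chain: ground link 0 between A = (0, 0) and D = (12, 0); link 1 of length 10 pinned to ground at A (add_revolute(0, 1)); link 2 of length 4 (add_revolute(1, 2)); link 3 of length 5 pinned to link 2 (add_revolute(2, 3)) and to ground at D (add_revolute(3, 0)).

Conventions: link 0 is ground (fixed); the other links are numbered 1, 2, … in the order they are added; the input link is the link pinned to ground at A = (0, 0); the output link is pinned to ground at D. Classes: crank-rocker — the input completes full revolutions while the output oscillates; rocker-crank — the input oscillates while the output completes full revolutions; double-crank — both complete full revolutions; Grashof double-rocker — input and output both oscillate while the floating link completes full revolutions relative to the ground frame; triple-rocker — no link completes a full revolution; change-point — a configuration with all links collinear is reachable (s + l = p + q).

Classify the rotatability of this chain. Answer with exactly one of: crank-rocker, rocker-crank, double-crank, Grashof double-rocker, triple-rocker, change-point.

lengths: ground=12, input=10, coupler=4, output=5
sorted: s=4 (shortest), l=12 (longest), p+q=15
s + l = 16 vs p + q = 15
s + l > p + q → non-Grashof → no link fully rotates → triple-rocker

triple-rocker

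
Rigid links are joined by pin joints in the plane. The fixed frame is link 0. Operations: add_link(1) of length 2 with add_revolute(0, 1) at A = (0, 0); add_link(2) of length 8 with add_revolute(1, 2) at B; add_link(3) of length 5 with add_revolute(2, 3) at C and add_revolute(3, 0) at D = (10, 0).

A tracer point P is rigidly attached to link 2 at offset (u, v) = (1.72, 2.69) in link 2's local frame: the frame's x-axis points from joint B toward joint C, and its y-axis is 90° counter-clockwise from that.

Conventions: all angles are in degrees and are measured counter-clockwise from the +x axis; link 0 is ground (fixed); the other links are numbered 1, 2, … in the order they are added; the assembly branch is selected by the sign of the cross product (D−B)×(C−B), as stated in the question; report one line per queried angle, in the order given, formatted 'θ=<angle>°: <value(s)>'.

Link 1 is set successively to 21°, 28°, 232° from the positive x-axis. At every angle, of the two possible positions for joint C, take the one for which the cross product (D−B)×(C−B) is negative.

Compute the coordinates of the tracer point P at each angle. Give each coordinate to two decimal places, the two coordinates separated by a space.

A=(0,0), D=(10.00,0)
θ=21°: B = A + 2.00·(cos21°, sin21°) = (1.8672, 0.7167)
θ=21°: |BD| = 8.1644
θ=21°: circle(B,8.00) ∩ circle(D,5.00): a=6.4706, h=4.7044
θ=21°:   candidates: C₊=(8.7258,4.8349) cross=38.408; C₋=(7.8998,-4.5375) cross=-38.408
θ=21°:   branch - wants cross < 0 → take C=(7.8998,-4.5375) (cross=-38.408)
θ=21°: ex = (C−B)/|BC| = (0.7541,-0.6568); ey = (0.6568,0.7541)
θ=21°: P = B + 1.72·ex + 2.69·ey = (4.9309,1.6155)
θ=28°: B = A + 2.00·(cos28°, sin28°) = (1.7659, 0.9389)
θ=28°: |BD| = 8.2875
θ=28°: circle(B,8.00) ∩ circle(D,5.00): a=6.4967, h=4.6683
θ=28°:   candidates: C₊=(8.7497,4.8411) cross=38.688; C₋=(7.6918,-4.4354) cross=-38.688
θ=28°:   branch - wants cross < 0 → take C=(7.6918,-4.4354) (cross=-38.688)
θ=28°: ex = (C−B)/|BC| = (0.7407,-0.6718); ey = (0.6718,0.7407)
θ=28°: P = B + 1.72·ex + 2.69·ey = (4.8471,1.7761)
θ=232°: B = A + 2.00·(cos232°, sin232°) = (-1.2313, -1.5760)
θ=232°: |BD| = 11.3414
θ=232°: circle(B,8.00) ∩ circle(D,5.00): a=7.3901, h=3.0638
θ=232°:   candidates: C₊=(5.6613,2.4850) cross=34.748; C₋=(6.5128,-3.5832) cross=-34.748
θ=232°:   branch - wants cross < 0 → take C=(6.5128,-3.5832) (cross=-34.748)
θ=232°: ex = (C−B)/|BC| = (0.9680,-0.2509); ey = (0.2509,0.9680)
θ=232°: P = B + 1.72·ex + 2.69·ey = (1.1086,0.5964)

θ=21°: 4.93 1.62
θ=28°: 4.85 1.78
θ=232°: 1.11 0.60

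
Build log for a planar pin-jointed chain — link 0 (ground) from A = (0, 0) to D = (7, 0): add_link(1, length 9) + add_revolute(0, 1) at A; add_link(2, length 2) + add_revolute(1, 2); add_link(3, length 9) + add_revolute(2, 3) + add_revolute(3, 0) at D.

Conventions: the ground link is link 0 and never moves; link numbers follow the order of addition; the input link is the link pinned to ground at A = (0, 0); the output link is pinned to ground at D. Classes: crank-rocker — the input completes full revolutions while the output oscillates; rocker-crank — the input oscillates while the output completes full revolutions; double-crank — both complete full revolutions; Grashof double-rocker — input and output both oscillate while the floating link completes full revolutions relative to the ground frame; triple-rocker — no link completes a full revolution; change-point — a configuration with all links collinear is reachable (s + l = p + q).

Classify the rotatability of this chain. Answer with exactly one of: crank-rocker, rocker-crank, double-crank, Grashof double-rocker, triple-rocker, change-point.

lengths: ground=7, input=9, coupler=2, output=9
sorted: s=2 (shortest), l=9 (longest), p+q=16
s + l = 11 vs p + q = 16
s + l < p + q (Grashof) with shortest = coupler link → Grashof double-rocker

Grashof double-rocker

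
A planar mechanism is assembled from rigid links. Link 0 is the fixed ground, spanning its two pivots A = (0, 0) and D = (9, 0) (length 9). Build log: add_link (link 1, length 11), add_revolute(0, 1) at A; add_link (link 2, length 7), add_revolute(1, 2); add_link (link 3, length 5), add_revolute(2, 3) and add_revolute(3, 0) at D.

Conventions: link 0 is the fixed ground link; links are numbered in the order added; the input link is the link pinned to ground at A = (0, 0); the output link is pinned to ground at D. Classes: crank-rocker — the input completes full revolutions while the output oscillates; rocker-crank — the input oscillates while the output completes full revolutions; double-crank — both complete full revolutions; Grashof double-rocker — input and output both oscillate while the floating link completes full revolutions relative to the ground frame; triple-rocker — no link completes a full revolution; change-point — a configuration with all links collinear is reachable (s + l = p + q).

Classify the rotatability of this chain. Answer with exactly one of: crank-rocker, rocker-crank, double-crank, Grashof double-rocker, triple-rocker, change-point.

lengths: ground=9, input=11, coupler=7, output=5
sorted: s=5 (shortest), l=11 (longest), p+q=16
s + l = 16 vs p + q = 16
s + l = p + q → change-point (collinear configuration reachable)

change-point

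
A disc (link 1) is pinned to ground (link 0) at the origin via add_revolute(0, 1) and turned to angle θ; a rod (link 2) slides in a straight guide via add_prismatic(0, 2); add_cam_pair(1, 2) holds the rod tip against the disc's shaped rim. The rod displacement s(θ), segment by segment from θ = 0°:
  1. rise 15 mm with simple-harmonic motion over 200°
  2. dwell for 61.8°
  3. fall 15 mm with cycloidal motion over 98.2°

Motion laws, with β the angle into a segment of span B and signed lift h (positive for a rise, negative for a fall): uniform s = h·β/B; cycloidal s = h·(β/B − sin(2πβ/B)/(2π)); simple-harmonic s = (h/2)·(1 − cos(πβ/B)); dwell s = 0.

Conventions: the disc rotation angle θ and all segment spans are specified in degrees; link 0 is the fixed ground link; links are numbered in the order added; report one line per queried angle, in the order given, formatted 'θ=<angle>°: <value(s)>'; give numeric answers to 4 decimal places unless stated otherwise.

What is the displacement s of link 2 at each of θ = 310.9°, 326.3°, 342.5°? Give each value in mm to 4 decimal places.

segment 1 (0° to 200°, simple-harmonic, h = 15) is passed completely: s = 0.0000 + (15) = 15.0000
segment 2 (200° to 261.8°, dwell): s unchanged at 15.0000
θ = 310.9° falls in segment 3 (261.8° to 360°, cycloidal, h = -15): β = 310.9 − 261.8 = 49.1°, B = 98.2°; Δs = -15·(0.5000 − sin(2π·0.5000)/(2π)) = -7.5000; s = 15.0000 − 7.5000 = 7.5000
θ = 326.3° falls in segment 3 (261.8° to 360°, cycloidal, h = -15): β = 326.3 − 261.8 = 64.5°, B = 98.2°; Δs = -15·(0.6568 − sin(2π·0.6568)/(2π)) = -11.8421; s = 15.0000 − 11.8421 = 3.1579
θ = 342.5° falls in segment 3 (261.8° to 360°, cycloidal, h = -15): β = 342.5 − 261.8 = 80.7°, B = 98.2°; Δs = -15·(0.8218 − sin(2π·0.8218)/(2π)) = -14.4754; s = 15.0000 − 14.4754 = 0.5246

θ=310.9°: 7.5000
θ=326.3°: 3.1579
θ=342.5°: 0.5246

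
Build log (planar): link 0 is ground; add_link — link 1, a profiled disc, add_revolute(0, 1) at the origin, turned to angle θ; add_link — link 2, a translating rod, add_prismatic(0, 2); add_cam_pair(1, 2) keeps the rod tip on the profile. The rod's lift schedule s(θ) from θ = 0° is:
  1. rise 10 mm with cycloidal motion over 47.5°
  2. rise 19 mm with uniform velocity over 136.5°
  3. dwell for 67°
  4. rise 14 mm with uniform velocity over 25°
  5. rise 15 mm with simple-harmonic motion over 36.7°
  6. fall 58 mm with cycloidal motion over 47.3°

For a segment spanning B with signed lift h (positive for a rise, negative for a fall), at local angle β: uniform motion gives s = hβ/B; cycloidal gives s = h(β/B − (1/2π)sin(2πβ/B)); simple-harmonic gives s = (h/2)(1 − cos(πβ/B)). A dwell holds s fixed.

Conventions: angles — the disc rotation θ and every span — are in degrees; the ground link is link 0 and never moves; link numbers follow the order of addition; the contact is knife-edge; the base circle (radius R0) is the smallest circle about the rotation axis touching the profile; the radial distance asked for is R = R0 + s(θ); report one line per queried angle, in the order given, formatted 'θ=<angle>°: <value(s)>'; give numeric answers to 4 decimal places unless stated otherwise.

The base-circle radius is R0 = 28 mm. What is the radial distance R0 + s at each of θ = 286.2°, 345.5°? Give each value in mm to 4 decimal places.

seg 1 [0°–47.5°] cycloidal, h=10: full span → s += 10 → s = 10.0000
seg 2 [47.5°–184°] uniform, h=19: full span → s += 19 → s = 29.0000
seg 3 [184°–251°] dwell: s stays 29.0000
seg 4 [251°–276°] uniform, h=14: full span → s += 14 → s = 43.0000
seg 5 [276°–312.7°] simple-harmonic, h=15: θ=286.2° here. β=10.2, B=36.7. 15/2·(1 − cos(π·0.2779)) = 2.6818 → s = 45.6818
seg 5 [276°–312.7°] simple-harmonic, h=15: full span → s += 15 → s = 58.0000
seg 6 [312.7°–360°] cycloidal, h=-58: θ=345.5° here. β=32.8, B=47.3. -58·(0.6934 − sin(2π·0.6934)/(2π)) = -48.8742 → s = 9.1258
θ=286.2°: R = R0 + s = 28 + 45.6818 = 73.6818
θ=345.5°: R = R0 + s = 28 + 9.1258 = 37.1258

θ=286.2°: 73.6818
θ=345.5°: 37.1258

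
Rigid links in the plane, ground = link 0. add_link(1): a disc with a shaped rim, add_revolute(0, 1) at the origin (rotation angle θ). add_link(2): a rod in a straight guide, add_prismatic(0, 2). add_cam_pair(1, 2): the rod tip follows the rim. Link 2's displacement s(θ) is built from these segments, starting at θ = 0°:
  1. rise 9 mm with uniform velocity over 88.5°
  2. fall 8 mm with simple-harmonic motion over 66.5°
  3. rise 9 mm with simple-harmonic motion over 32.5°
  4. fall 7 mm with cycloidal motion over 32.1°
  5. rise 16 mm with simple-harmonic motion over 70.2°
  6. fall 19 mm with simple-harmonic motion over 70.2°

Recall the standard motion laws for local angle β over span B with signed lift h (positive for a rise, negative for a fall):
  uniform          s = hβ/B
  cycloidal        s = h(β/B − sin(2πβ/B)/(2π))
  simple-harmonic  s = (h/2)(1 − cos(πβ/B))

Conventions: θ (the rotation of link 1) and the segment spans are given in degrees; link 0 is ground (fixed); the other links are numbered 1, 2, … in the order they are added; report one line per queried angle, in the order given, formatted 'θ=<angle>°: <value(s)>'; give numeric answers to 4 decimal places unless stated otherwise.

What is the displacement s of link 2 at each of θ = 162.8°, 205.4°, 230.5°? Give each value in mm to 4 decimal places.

segment 1 (0° to 88.5°, uniform, h = 9) is passed completely: s = 0.0000 + (9) = 9.0000
segment 2 (88.5° to 155°, simple-harmonic, h = -8) is passed completely: s = 9.0000 + (-8) = 1.0000
θ = 162.8° falls in segment 3 (155° to 187.5°, simple-harmonic, h = 9): β = 162.8 − 155 = 7.8°, B = 32.5°; Δs = 9/2·(1 − cos(π·0.2400)) = 1.2196; s = 1.0000 + 1.2196 = 2.2196
segment 3 (155° to 187.5°, simple-harmonic, h = 9) is passed completely: s = 1.0000 + (9) = 10.0000
θ = 205.4° falls in segment 4 (187.5° to 219.6°, cycloidal, h = -7): β = 205.4 − 187.5 = 17.9°, B = 32.1°; Δs = -7·(0.5576 − sin(2π·0.5576)/(2π)) = -4.2981; s = 10.0000 − 4.2981 = 5.7019
segment 4 (187.5° to 219.6°, cycloidal, h = -7) is passed completely: s = 10.0000 + (-7) = 3.0000
θ = 230.5° falls in segment 5 (219.6° to 289.8°, simple-harmonic, h = 16): β = 230.5 − 219.6 = 10.9°, B = 70.2°; Δs = 16/2·(1 − cos(π·0.1553)) = 0.9331; s = 3.0000 + 0.9331 = 3.9331

θ=162.8°: 2.2196
θ=205.4°: 5.7019
θ=230.5°: 3.9331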